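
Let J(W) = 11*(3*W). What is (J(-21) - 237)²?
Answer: 864900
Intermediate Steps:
J(W) = 33*W
(J(-21) - 237)² = (33*(-21) - 237)² = (-693 - 237)² = (-930)² = 864900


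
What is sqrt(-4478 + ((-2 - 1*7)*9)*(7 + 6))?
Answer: I*sqrt(5531) ≈ 74.371*I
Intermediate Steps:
sqrt(-4478 + ((-2 - 1*7)*9)*(7 + 6)) = sqrt(-4478 + ((-2 - 7)*9)*13) = sqrt(-4478 - 9*9*13) = sqrt(-4478 - 81*13) = sqrt(-4478 - 1053) = sqrt(-5531) = I*sqrt(5531)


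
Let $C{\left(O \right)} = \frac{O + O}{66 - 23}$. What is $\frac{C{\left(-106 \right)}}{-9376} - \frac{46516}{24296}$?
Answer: $- \frac{585894123}{306105304} \approx -1.914$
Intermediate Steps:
$C{\left(O \right)} = \frac{2 O}{43}$
$\frac{C{\left(-106 \right)}}{-9376} - \frac{46516}{24296} = \frac{\frac{2}{43} \left(-106\right)}{-9376} - \frac{46516}{24296} = \left(- \frac{212}{43}\right) \left(- \frac{1}{9376}\right) - \frac{11629}{6074} = \frac{53}{100792} - \frac{11629}{6074} = - \frac{585894123}{306105304}$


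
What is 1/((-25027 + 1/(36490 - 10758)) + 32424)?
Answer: 25732/190339605 ≈ 0.00013519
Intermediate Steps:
1/((-25027 + 1/(36490 - 10758)) + 32424) = 1/((-25027 + 1/25732) + 32424) = 1/(-643994763/25732 + 32424) = 1/(190339605/25732) = 25732/190339605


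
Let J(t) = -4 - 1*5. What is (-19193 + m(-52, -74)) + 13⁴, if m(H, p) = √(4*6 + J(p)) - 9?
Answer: 9359 + √15 ≈ 9362.9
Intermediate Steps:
J(t) = -9 (J(t) = -4 - 5 = -9)
m(H, p) = -9 + √15 (m(H, p) = √(4*6 - 9) - 9 = √(24 - 9) - 9 = √15 - 9 = -9 + √15)
(-19193 + m(-52, -74)) + 13⁴ = (-19193 + (-9 + √15)) + 13⁴ = (-19202 + √15) + 28561 = 9359 + √15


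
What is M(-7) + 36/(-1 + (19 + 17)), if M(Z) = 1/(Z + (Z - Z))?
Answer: 31/35 ≈ 0.88571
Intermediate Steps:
M(Z) = 1/Z (M(Z) = 1/(Z + 0) = 1/Z)
M(-7) + 36/(-1 + (19 + 17)) = 1/(-7) + 36/(-1 + (19 + 17)) = -1/7 + 36/(-1 + 36) = -1/7 + 36/35 = 31/35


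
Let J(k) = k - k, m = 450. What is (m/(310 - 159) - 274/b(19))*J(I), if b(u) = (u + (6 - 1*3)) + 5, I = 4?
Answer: 0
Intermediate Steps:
b(u) = 8 + u (b(u) = (u + (6 - 3)) + 5 = (u + 3) + 5 = (3 + u) + 5 = 8 + u)
J(k) = 0
(m/(310 - 159) - 274/b(19))*J(I) = (450/(310 - 159) - 274/(8 + 19))*0 = (450/151 - 274/27)*0 = -29224/4077*0 = 0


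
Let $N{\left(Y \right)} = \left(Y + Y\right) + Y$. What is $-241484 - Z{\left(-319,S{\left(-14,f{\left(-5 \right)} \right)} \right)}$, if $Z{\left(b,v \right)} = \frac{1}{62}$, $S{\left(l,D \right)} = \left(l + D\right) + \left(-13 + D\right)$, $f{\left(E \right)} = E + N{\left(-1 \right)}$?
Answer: $- \frac{14972009}{62} \approx -2.4148 \cdot 10^{5}$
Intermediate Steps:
$N{\left(Y \right)} = 3 Y$ ($N{\left(Y \right)} = 2 Y + Y = 3 Y$)
$f{\left(E \right)} = -3 + E$ ($f{\left(E \right)} = E + 3 \left(-1\right) = E - 3 = -3 + E$)
$S{\left(l,D \right)} = -13 + l + 2 D$ ($S{\left(l,D \right)} = \left(D + l\right) + \left(-13 + D\right) = -13 + l + 2 D$)
$Z{\left(b,v \right)} = \frac{1}{62}$
$-241484 - Z{\left(-319,S{\left(-14,f{\left(-5 \right)} \right)} \right)} = -241484 - \frac{1}{62} = - \frac{14972009}{62}$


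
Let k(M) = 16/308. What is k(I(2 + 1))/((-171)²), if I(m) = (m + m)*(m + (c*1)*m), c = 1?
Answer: 4/2251557 ≈ 1.7765e-6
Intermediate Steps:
I(m) = 4*m² (I(m) = (m + m)*(m + (1*1)*m) = (2*m)*(m + 1*m) = (2*m)*(m + m) = (2*m)*(2*m) = 4*m²)
k(M) = 4/77 (k(M) = 16*(1/308) = 4/77)
k(I(2 + 1))/((-171)²) = 4/(77*((-171)²)) = (4/77)/29241 = (4/77)*(1/29241) = 4/2251557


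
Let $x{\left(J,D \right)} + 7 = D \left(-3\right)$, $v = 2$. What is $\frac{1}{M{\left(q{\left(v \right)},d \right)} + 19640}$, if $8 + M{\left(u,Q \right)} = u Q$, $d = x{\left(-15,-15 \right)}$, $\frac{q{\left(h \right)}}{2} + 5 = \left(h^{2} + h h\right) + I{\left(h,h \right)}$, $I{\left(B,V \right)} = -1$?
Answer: $\frac{1}{19784} \approx 5.0546 \cdot 10^{-5}$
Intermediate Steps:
$q{\left(h \right)} = -12 + 4 h^{2}$ ($q{\left(h \right)} = -10 + 2 \left(\left(h^{2} + h h\right) - 1\right) = -10 + 2 \left(\left(h^{2} + h^{2}\right) - 1\right) = -10 + 2 \left(2 h^{2} - 1\right) = -10 + 2 \left(-1 + 2 h^{2}\right) = -10 + \left(-2 + 4 h^{2}\right) = -12 + 4 h^{2}$)
$x{\left(J,D \right)} = -7 - 3 D$ ($x{\left(J,D \right)} = -7 + D \left(-3\right) = -7 - 3 D$)
$d = 38$ ($d = -7 - -45 = -7 + 45 = 38$)
$M{\left(u,Q \right)} = -8 + Q u$ ($M{\left(u,Q \right)} = -8 + u Q = -8 + Q u$)
$\frac{1}{M{\left(q{\left(v \right)},d \right)} + 19640} = \frac{1}{\left(-8 + 38 \left(-12 + 4 \cdot 2^{2}\right)\right) + 19640} = \frac{1}{\left(-8 + 38 \left(-12 + 4 \cdot 4\right)\right) + 19640} = \frac{1}{\left(-8 + 38 \left(-12 + 16\right)\right) + 19640} = \frac{1}{\left(-8 + 38 \cdot 4\right) + 19640} = \frac{1}{\left(-8 + 152\right) + 19640} = \frac{1}{144 + 19640} = \frac{1}{19784}$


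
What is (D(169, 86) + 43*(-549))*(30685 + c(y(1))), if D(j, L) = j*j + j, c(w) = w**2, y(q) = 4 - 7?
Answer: 157245362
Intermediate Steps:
y(q) = -3
D(j, L) = j + j**2 (D(j, L) = j**2 + j = j + j**2)
(D(169, 86) + 43*(-549))*(30685 + c(y(1))) = (169*(1 + 169) + 43*(-549))*(30685 + (-3)**2) = (169*170 - 23607)*(30685 + 9) = (28730 - 23607)*30694 = 5123*30694 = 157245362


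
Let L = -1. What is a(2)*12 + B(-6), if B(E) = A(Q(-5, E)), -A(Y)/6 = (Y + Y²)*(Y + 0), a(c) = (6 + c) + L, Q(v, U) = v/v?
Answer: 72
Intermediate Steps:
Q(v, U) = 1
a(c) = 5 + c (a(c) = (6 + c) - 1 = 5 + c)
A(Y) = -6*Y*(Y + Y²) (A(Y) = -6*(Y + Y²)*(Y + 0) = -6*(Y + Y²)*Y = -6*Y*(Y + Y²))
B(E) = -12 (B(E) = 6*1²*(-1 - 1*1) = 6*1*(-1 - 1) = 6*1*(-2) = -12)
a(2)*12 + B(-6) = (5 + 2)*12 - 12 = 7*12 - 12 = 84 - 12 = 72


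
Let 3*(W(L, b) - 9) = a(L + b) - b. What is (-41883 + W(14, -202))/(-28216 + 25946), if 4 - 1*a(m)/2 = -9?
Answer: 20899/1135 ≈ 18.413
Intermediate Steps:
a(m) = 26 (a(m) = 8 - 2*(-9) = 8 + 18 = 26)
W(L, b) = 53/3 - b/3 (W(L, b) = 9 + (26 - b)/3 = 9 + (26/3 - b/3) = 53/3 - b/3)
(-41883 + W(14, -202))/(-28216 + 25946) = (-41883 + (53/3 - 1/3*(-202)))/(-28216 + 25946) = (-41883 + (53/3 + 202/3))/(-2270) = (-41883 + 85)*(-1/2270) = -41798*(-1/2270) = 20899/1135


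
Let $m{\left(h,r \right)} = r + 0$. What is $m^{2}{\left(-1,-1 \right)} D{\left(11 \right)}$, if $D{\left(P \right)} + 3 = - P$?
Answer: $-14$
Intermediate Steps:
$m{\left(h,r \right)} = r$
$D{\left(P \right)} = -3 - P$
$m^{2}{\left(-1,-1 \right)} D{\left(11 \right)} = \left(-1\right)^{2} \left(-3 - 11\right) = 1 \left(-3 - 11\right) = 1 \left(-14\right) = -14$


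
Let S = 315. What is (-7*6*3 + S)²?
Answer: 35721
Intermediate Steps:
(-7*6*3 + S)² = (-7*6*3 + 315)² = (-42*3 + 315)² = (-126 + 315)² = 189² = 35721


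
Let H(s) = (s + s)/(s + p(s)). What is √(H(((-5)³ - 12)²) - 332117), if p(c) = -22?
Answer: I*√12969090990463/6249 ≈ 576.29*I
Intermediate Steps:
H(s) = 2*s/(-22 + s) (H(s) = (s + s)/(s - 22) = (2*s)/(-22 + s) = 2*s/(-22 + s))
√(H(((-5)³ - 12)²) - 332117) = √(2*((-5)³ - 12)²/(-22 + ((-5)³ - 12)²) - 332117) = √(2*(-125 - 12)²/(-22 + (-125 - 12)²) - 332117) = √(2*(-137)²/(-22 + (-137)²) - 332117) = √(2*18769/(-22 + 18769) - 332117) = √(2*18769/18747 - 332117) = √(2*18769*(1/18747) - 332117) = √(37538/18747 - 332117) = √(-6226159861/18747) = I*√12969090990463/6249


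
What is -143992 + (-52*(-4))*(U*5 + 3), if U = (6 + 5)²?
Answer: -17528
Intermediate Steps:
U = 121 (U = 11² = 121)
-143992 + (-52*(-4))*(U*5 + 3) = -143992 + (-52*(-4))*(121*5 + 3) = -143992 + 208*(605 + 3) = -143992 + 208*608 = -143992 + 126464 = -17528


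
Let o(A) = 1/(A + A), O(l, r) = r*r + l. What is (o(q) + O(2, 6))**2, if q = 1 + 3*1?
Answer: 93025/64 ≈ 1453.5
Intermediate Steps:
O(l, r) = l + r**2 (O(l, r) = r**2 + l = l + r**2)
q = 4 (q = 1 + 3 = 4)
o(A) = 1/(2*A)
(o(q) + O(2, 6))**2 = ((1/2)/4 + (2 + 6**2))**2 = ((1/2)*(1/4) + (2 + 36))**2 = (1/8 + 38)**2 = (305/8)**2 = 93025/64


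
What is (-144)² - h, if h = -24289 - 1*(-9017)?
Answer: 36008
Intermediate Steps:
h = -15272 (h = -24289 + 9017 = -15272)
(-144)² - h = (-144)² - 1*(-15272) = 20736 + 15272 = 36008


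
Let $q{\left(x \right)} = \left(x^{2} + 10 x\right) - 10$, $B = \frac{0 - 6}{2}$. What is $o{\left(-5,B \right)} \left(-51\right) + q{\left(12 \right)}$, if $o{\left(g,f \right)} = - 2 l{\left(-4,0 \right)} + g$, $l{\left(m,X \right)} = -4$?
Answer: $101$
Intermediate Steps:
$B = -3$ ($B = \left(0 - 6\right) \frac{1}{2} = \left(-6\right) \frac{1}{2} = -3$)
$o{\left(g,f \right)} = 8 + g$ ($o{\left(g,f \right)} = \left(-2\right) \left(-4\right) + g = 8 + g$)
$q{\left(x \right)} = -10 + x^{2} + 10 x$
$o{\left(-5,B \right)} \left(-51\right) + q{\left(12 \right)} = \left(8 - 5\right) \left(-51\right) + \left(-10 + 12^{2} + 10 \cdot 12\right) = 3 \left(-51\right) + \left(-10 + 144 + 120\right) = -153 + 254 = 101$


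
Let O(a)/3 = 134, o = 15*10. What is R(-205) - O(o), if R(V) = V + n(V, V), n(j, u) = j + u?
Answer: -1017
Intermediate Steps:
R(V) = 3*V (R(V) = V + (V + V) = V + 2*V = 3*V)
o = 150
O(a) = 402 (O(a) = 3*134 = 402)
R(-205) - O(o) = 3*(-205) - 1*402 = -615 - 402 = -1017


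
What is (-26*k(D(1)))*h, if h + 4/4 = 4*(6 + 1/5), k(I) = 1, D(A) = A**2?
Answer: -3094/5 ≈ -618.80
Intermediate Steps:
h = 119/5 (h = -1 + 4*(6 + 1/5) = -1 + 4*(31/5) = -1 + 124/5 = 119/5 ≈ 23.800)
(-26*k(D(1)))*h = -26*1*(119/5) = -26*119/5 = -3094/5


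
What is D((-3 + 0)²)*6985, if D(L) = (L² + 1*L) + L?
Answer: 691515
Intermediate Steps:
D(L) = L² + 2*L (D(L) = (L² + L) + L = (L + L²) + L = L² + 2*L)
D((-3 + 0)²)*6985 = ((-3 + 0)²*(2 + (-3 + 0)²))*6985 = ((-3)²*(2 + (-3)²))*6985 = (9*(2 + 9))*6985 = (9*11)*6985 = 99*6985 = 691515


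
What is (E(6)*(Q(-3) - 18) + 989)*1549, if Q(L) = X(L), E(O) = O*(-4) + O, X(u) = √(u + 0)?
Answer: 2033837 - 27882*I*√3 ≈ 2.0338e+6 - 48293.0*I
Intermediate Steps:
X(u) = √u
E(O) = -3*O (E(O) = -4*O + O = -3*O)
Q(L) = √L
(E(6)*(Q(-3) - 18) + 989)*1549 = ((-3*6)*(√(-3) - 18) + 989)*1549 = (-18*(I*√3 - 18) + 989)*1549 = (-18*(-18 + I*√3) + 989)*1549 = ((324 - 18*I*√3) + 989)*1549 = (1313 - 18*I*√3)*1549 = 2033837 - 27882*I*√3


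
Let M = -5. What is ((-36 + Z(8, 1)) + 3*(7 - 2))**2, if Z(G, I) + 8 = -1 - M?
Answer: 625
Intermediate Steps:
Z(G, I) = -4 (Z(G, I) = -8 + (-1 - 1*(-5)) = -8 + (-1 + 5) = -8 + 4 = -4)
((-36 + Z(8, 1)) + 3*(7 - 2))**2 = ((-36 - 4) + 3*(7 - 2))**2 = (-40 + 3*5)**2 = (-40 + 15)**2 = (-25)**2 = 625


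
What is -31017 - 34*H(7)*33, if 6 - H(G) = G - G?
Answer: -37749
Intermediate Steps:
H(G) = 6 (H(G) = 6 - (G - G) = 6 - 1*0 = 6 + 0 = 6)
-31017 - 34*H(7)*33 = -31017 - 34*6*33 = -31017 - 204*33 = -31017 - 1*6732 = -31017 - 6732 = -37749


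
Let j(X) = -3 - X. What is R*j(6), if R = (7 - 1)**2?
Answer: -324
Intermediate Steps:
R = 36 (R = 6**2 = 36)
R*j(6) = 36*(-3 - 1*6) = 36*(-3 - 6) = 36*(-9) = -324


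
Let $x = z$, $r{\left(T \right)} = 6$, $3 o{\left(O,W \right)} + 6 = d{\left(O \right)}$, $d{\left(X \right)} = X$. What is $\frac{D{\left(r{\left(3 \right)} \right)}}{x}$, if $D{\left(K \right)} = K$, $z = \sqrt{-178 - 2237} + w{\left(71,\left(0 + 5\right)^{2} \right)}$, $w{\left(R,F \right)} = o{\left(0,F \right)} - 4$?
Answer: $- \frac{12}{817} - \frac{2 i \sqrt{2415}}{817} \approx -0.014688 - 0.1203 i$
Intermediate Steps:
$o{\left(O,W \right)} = -2 + \frac{O}{3}$
$w{\left(R,F \right)} = -6$ ($w{\left(R,F \right)} = \left(-2 + \frac{1}{3} \cdot 0\right) - 4 = \left(-2 + 0\right) - 4 = -2 - 4 = -6$)
$z = -6 + i \sqrt{2415}$ ($z = \sqrt{-178 - 2237} - 6 = \sqrt{-2415} - 6 = i \sqrt{2415} - 6 = -6 + i \sqrt{2415} \approx -6.0 + 49.143 i$)
$x = -6 + i \sqrt{2415} \approx -6.0 + 49.143 i$
$\frac{D{\left(r{\left(3 \right)} \right)}}{x} = \frac{6}{-6 + i \sqrt{2415}}$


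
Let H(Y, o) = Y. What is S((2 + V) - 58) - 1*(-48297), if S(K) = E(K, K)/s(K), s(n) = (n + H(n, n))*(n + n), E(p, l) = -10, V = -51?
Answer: 1105904701/22898 ≈ 48297.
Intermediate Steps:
s(n) = 4*n**2 (s(n) = (n + n)*(n + n) = (2*n)*(2*n) = 4*n**2)
S(K) = -5/(2*K**2) (S(K) = -10*1/(4*K**2) = -5/(2*K**2))
S((2 + V) - 58) - 1*(-48297) = -5/(2*((2 - 51) - 58)**2) - 1*(-48297) = -5/(2*(-49 - 58)**2) + 48297 = -5/2/(-107)**2 + 48297 = -5/2*1/11449 + 48297 = -5/22898 + 48297 = 1105904701/22898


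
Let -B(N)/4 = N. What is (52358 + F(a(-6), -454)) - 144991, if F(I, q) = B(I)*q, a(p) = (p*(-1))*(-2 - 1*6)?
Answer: -179801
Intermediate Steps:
a(p) = 8*p (a(p) = (-p)*(-2 - 6) = -p*(-8) = 8*p)
B(N) = -4*N
F(I, q) = -4*I*q (F(I, q) = (-4*I)*q = -4*I*q)
(52358 + F(a(-6), -454)) - 144991 = (52358 - 4*8*(-6)*(-454)) - 144991 = (52358 - 4*(-48)*(-454)) - 144991 = (52358 - 87168) - 144991 = -34810 - 144991 = -179801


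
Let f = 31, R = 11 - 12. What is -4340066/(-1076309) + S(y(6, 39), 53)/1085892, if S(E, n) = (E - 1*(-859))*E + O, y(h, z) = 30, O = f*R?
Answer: 278912632019/68750313684 ≈ 4.0569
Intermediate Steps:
R = -1
O = -31 (O = 31*(-1) = -31)
S(E, n) = -31 + E*(859 + E) (S(E, n) = (E - 1*(-859))*E - 31 = (E + 859)*E - 31 = (859 + E)*E - 31 = E*(859 + E) - 31 = -31 + E*(859 + E))
-4340066/(-1076309) + S(y(6, 39), 53)/1085892 = -4340066/(-1076309) + (-31 + 30² + 859*30)/1085892 = -4340066*(-1/1076309) + (-31 + 900 + 25770)*(1/1085892) = 4340066/1076309 + 26639*(1/1085892) = 4340066/1076309 + 1567/63876 = 278912632019/68750313684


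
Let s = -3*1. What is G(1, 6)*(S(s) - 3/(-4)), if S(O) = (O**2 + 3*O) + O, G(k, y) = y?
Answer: -27/2 ≈ -13.500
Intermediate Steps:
s = -3
S(O) = O**2 + 4*O
G(1, 6)*(S(s) - 3/(-4)) = 6*(-3*(4 - 3) - 3/(-4)) = 6*(-3*1 - 3*(-1/4)) = 6*(-3 + 3/4) = 6*(-9/4) = -27/2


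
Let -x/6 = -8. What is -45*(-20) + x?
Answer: 948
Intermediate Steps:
x = 48 (x = -6*(-8) = 48)
-45*(-20) + x = -45*(-20) + 48 = 900 + 48 = 948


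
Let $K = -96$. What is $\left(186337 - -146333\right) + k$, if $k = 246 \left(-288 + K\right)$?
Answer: $238206$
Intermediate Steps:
$k = -94464$ ($k = 246 \left(-288 - 96\right) = 246 \left(-384\right) = -94464$)
$\left(186337 - -146333\right) + k = \left(186337 - -146333\right) - 94464 = \left(186337 + 146333\right) - 94464 = 332670 - 94464 = 238206$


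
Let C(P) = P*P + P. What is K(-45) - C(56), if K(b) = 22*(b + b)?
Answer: -5172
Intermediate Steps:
K(b) = 44*b (K(b) = 22*(2*b) = 44*b)
C(P) = P + P**2 (C(P) = P**2 + P = P + P**2)
K(-45) - C(56) = 44*(-45) - 56*(1 + 56) = -1980 - 56*57 = -1980 - 1*3192 = -1980 - 3192 = -5172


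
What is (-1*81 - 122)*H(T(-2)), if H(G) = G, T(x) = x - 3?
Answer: 1015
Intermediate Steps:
T(x) = -3 + x
(-1*81 - 122)*H(T(-2)) = (-1*81 - 122)*(-3 - 2) = (-81 - 122)*(-5) = -203*(-5) = 1015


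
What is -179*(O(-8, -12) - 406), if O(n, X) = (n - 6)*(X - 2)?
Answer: 37590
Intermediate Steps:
O(n, X) = (-6 + n)*(-2 + X)
-179*(O(-8, -12) - 406) = -179*((12 - 6*(-12) - 2*(-8) - 12*(-8)) - 406) = -179*((12 + 72 + 16 + 96) - 406) = -179*(196 - 406) = -179*(-210) = 37590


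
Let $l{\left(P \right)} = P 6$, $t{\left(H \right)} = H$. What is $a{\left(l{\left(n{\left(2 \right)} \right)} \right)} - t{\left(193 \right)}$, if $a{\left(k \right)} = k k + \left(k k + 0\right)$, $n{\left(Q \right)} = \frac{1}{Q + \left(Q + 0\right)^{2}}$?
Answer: $-191$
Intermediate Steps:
$n{\left(Q \right)} = \frac{1}{Q + Q^{2}}$
$l{\left(P \right)} = 6 P$
$a{\left(k \right)} = 2 k^{2}$ ($a{\left(k \right)} = k^{2} + \left(k^{2} + 0\right) = k^{2} + k^{2} = 2 k^{2}$)
$a{\left(l{\left(n{\left(2 \right)} \right)} \right)} - t{\left(193 \right)} = 2 \left(6 \frac{1}{2 \left(1 + 2\right)}\right)^{2} - 193 = 2 \left(6 \frac{1}{2 \cdot 3}\right)^{2} - 193 = 2 \left(6 \cdot \frac{1}{2} \cdot \frac{1}{3}\right)^{2} - 193 = 2 \left(6 \cdot \frac{1}{6}\right)^{2} - 193 = 2 \cdot 1^{2} - 193 = 2 \cdot 1 - 193 = 2 - 193 = -191$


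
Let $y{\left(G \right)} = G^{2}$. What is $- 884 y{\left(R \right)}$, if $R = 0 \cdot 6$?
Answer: $0$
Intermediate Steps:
$R = 0$
$- 884 y{\left(R \right)} = - 884 \cdot 0^{2} = \left(-884\right) 0 = 0$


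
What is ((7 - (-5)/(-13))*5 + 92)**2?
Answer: 2643876/169 ≈ 15644.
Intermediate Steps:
((7 - (-5)/(-13))*5 + 92)**2 = ((7 - (-5)*(-1)/13)*5 + 92)**2 = ((7 - 1*5/13)*5 + 92)**2 = ((7 - 5/13)*5 + 92)**2 = ((86/13)*5 + 92)**2 = (430/13 + 92)**2 = (1626/13)**2 = 2643876/169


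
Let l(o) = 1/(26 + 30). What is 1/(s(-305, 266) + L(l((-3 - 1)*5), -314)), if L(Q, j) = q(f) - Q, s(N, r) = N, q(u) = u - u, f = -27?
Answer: -56/17081 ≈ -0.0032785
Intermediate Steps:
q(u) = 0
l(o) = 1/56
L(Q, j) = -Q (L(Q, j) = 0 - Q = -Q)
1/(s(-305, 266) + L(l((-3 - 1)*5), -314)) = 1/(-305 - 1*1/56) = 1/(-305 - 1/56) = 1/(-17081/56) = -56/17081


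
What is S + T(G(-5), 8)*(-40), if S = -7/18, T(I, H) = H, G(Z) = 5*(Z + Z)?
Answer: -5767/18 ≈ -320.39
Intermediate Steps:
G(Z) = 10*Z (G(Z) = 5*(2*Z) = 10*Z)
S = -7/18 (S = -7*1/18 = -7/18 ≈ -0.38889)
S + T(G(-5), 8)*(-40) = -7/18 + 8*(-40) = -7/18 - 320 = -5767/18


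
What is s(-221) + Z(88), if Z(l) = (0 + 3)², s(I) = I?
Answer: -212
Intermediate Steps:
Z(l) = 9 (Z(l) = 3² = 9)
s(-221) + Z(88) = -221 + 9 = -212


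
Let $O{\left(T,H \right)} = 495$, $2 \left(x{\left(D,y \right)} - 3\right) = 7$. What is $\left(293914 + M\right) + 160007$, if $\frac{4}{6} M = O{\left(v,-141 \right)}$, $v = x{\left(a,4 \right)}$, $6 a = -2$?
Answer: $\frac{909327}{2} \approx 4.5466 \cdot 10^{5}$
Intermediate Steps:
$a = - \frac{1}{3}$ ($a = \frac{1}{6} \left(-2\right) = - \frac{1}{3} \approx -0.33333$)
$x{\left(D,y \right)} = \frac{13}{2}$ ($x{\left(D,y \right)} = 3 + \frac{1}{2} \cdot 7 = 3 + \frac{7}{2} = \frac{13}{2}$)
$v = \frac{13}{2} \approx 6.5$
$M = \frac{1485}{2}$ ($M = \frac{3}{2} \cdot 495 = \frac{1485}{2} \approx 742.5$)
$\left(293914 + M\right) + 160007 = \left(293914 + \frac{1485}{2}\right) + 160007 = \frac{589313}{2} + 160007 = \frac{909327}{2}$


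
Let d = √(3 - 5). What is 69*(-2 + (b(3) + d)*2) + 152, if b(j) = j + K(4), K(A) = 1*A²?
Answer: 2636 + 138*I*√2 ≈ 2636.0 + 195.16*I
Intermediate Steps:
K(A) = A²
d = I*√2 (d = √(-2) = I*√2 ≈ 1.4142*I)
b(j) = 16 + j (b(j) = j + 4² = j + 16 = 16 + j)
69*(-2 + (b(3) + d)*2) + 152 = 69*(-2 + ((16 + 3) + I*√2)*2) + 152 = 69*(-2 + (19 + I*√2)*2) + 152 = 69*(-2 + (38 + 2*I*√2)) + 152 = 69*(36 + 2*I*√2) + 152 = (2484 + 138*I*√2) + 152 = 2636 + 138*I*√2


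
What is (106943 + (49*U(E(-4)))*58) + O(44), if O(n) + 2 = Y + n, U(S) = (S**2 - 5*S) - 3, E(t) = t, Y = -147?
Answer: 200624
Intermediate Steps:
U(S) = -3 + S**2 - 5*S
O(n) = -149 + n (O(n) = -2 + (-147 + n) = -149 + n)
(106943 + (49*U(E(-4)))*58) + O(44) = (106943 + (49*(-3 + (-4)**2 - 5*(-4)))*58) + (-149 + 44) = (106943 + (49*(-3 + 16 + 20))*58) - 105 = (106943 + (49*33)*58) - 105 = (106943 + 1617*58) - 105 = (106943 + 93786) - 105 = 200729 - 105 = 200624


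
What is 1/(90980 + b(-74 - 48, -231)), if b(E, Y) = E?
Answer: 1/90858 ≈ 1.1006e-5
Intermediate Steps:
1/(90980 + b(-74 - 48, -231)) = 1/(90980 + (-74 - 48)) = 1/(90980 - 122) = 1/90858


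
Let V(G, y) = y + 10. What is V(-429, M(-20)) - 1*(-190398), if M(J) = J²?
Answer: 190808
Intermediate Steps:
V(G, y) = 10 + y
V(-429, M(-20)) - 1*(-190398) = (10 + (-20)²) - 1*(-190398) = (10 + 400) + 190398 = 410 + 190398 = 190808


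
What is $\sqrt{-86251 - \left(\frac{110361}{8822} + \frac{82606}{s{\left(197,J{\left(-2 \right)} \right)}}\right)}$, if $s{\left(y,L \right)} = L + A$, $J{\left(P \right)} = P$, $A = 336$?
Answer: $\frac{i \sqrt{187774901780219798}}{1473274} \approx 294.13 i$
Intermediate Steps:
$s{\left(y,L \right)} = 336 + L$ ($s{\left(y,L \right)} = L + 336 = 336 + L$)
$\sqrt{-86251 - \left(\frac{110361}{8822} + \frac{82606}{s{\left(197,J{\left(-2 \right)} \right)}}\right)} = \sqrt{-86251 - \left(\frac{110361}{8822} + \frac{82606}{336 - 2}\right)} = \sqrt{-86251 - \left(\frac{110361}{8822} + \frac{82606}{334}\right)} = \sqrt{-86251 - \frac{382805353}{1473274}} = \sqrt{- \frac{127454161127}{1473274}} = \frac{i \sqrt{187774901780219798}}{1473274}$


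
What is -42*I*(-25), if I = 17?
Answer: 17850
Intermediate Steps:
-42*I*(-25) = -42*17*(-25) = -714*(-25) = 17850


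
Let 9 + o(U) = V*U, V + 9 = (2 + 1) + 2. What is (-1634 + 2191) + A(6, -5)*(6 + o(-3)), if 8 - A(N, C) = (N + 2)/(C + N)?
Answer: 557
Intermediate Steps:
V = -4 (V = -9 + ((2 + 1) + 2) = -9 + (3 + 2) = -9 + 5 = -4)
A(N, C) = 8 - (2 + N)/(C + N) (A(N, C) = 8 - (N + 2)/(C + N) = 8 - (2 + N)/(C + N))
o(U) = -9 - 4*U
(-1634 + 2191) + A(6, -5)*(6 + o(-3)) = (-1634 + 2191) + ((-2 + 7*6 + 8*(-5))/(-5 + 6))*(6 + (-9 - 4*(-3))) = 557 + ((-2 + 42 - 40)/1)*(6 + (-9 + 12)) = 557 + (1*0)*(6 + 3) = 557 + 0*9 = 557 + 0 = 557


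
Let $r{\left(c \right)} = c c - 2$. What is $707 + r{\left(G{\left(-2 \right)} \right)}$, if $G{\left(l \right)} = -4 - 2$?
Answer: $741$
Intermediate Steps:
$G{\left(l \right)} = -6$ ($G{\left(l \right)} = -4 - 2 = -6$)
$r{\left(c \right)} = -2 + c^{2}$ ($r{\left(c \right)} = c^{2} - 2 = -2 + c^{2}$)
$707 + r{\left(G{\left(-2 \right)} \right)} = 707 - \left(2 - \left(-6\right)^{2}\right) = 707 + \left(-2 + 36\right) = 707 + 34 = 741$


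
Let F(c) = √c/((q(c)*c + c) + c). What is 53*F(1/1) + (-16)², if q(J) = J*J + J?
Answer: 1077/4 ≈ 269.25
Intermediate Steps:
q(J) = J + J² (q(J) = J² + J = J + J²)
F(c) = √c/(2*c + c²*(1 + c)) (F(c) = √c/(((c*(1 + c))*c + c) + c) = √c/((c²*(1 + c) + c) + c) = √c/((c + c²*(1 + c)) + c) = √c/(2*c + c²*(1 + c)))
53*F(1/1) + (-16)² = 53*(1/(√(1/1)*(2 + (1 + 1/1)/1))) + (-16)² = 53*(1/(√1*(2 + 1*(1 + 1)))) + 256 = 53*(1/(2 + 1*2)) + 256 = 53*(1/(2 + 2)) + 256 = 53*(1/4) + 256 = 53*(1*(¼)) + 256 = 53*(¼) + 256 = 53/4 + 256 = 1077/4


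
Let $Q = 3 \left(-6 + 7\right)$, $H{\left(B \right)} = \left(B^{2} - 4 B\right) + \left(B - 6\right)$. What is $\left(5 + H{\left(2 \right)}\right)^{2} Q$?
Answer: $27$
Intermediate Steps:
$H{\left(B \right)} = -6 + B^{2} - 3 B$ ($H{\left(B \right)} = \left(B^{2} - 4 B\right) + \left(B - 6\right) = \left(B^{2} - 4 B\right) + \left(-6 + B\right) = -6 + B^{2} - 3 B$)
$Q = 3$ ($Q = 3 \cdot 1 = 3$)
$\left(5 + H{\left(2 \right)}\right)^{2} Q = \left(5 - \left(12 - 4\right)\right)^{2} \cdot 3 = \left(5 - 8\right)^{2} \cdot 3 = \left(-3\right)^{2} \cdot 3 = 9 \cdot 3 = 27$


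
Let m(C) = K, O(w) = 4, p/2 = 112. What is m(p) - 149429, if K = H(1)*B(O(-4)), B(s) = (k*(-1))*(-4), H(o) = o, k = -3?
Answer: -149441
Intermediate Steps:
p = 224 (p = 2*112 = 224)
B(s) = -12 (B(s) = -3*(-1)*(-4) = 3*(-4) = -12)
K = -12 (K = 1*(-12) = -12)
m(C) = -12
m(p) - 149429 = -12 - 149429 = -149441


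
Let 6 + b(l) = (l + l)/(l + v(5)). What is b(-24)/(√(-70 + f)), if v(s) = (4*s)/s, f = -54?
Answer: 9*I*√31/155 ≈ 0.32329*I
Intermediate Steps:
v(s) = 4
b(l) = -6 + 2*l/(4 + l) (b(l) = -6 + (l + l)/(l + 4) = -6 + (2*l)/(4 + l) = -6 + 2*l/(4 + l))
b(-24)/(√(-70 + f)) = (4*(-6 - 1*(-24))/(4 - 24))/(√(-70 - 54)) = (4*(-6 + 24)/(-20))/(√(-124)) = (4*(-1/20)*18)/((2*I*√31)) = -(-9)*I*√31/155 = 9*I*√31/155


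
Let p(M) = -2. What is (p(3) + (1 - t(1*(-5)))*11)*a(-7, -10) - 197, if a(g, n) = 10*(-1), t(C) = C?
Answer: -837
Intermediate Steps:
a(g, n) = -10
(p(3) + (1 - t(1*(-5)))*11)*a(-7, -10) - 197 = (-2 + (1 - (-5))*11)*(-10) - 197 = (-2 + (1 - 1*(-5))*11)*(-10) - 197 = (-2 + (1 + 5)*11)*(-10) - 197 = (-2 + 6*11)*(-10) - 197 = (-2 + 66)*(-10) - 197 = 64*(-10) - 197 = -640 - 197 = -837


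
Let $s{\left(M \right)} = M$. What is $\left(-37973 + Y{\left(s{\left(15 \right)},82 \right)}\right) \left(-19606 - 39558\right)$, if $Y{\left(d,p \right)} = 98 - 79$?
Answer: $2245510456$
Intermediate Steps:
$Y{\left(d,p \right)} = 19$ ($Y{\left(d,p \right)} = 98 - 79 = 19$)
$\left(-37973 + Y{\left(s{\left(15 \right)},82 \right)}\right) \left(-19606 - 39558\right) = \left(-37973 + 19\right) \left(-19606 - 39558\right) = \left(-37954\right) \left(-59164\right) = 2245510456$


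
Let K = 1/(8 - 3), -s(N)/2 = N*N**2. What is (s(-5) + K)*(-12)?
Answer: -15012/5 ≈ -3002.4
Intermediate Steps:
s(N) = -2*N**3 (s(N) = -2*N*N**2 = -2*N**3)
K = 1/5 ≈ 0.20000
(s(-5) + K)*(-12) = (-2*(-5)**3 + 1/5)*(-12) = (-2*(-125) + 1/5)*(-12) = (250 + 1/5)*(-12) = (1251/5)*(-12) = -15012/5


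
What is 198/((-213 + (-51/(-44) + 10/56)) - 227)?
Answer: -1694/3753 ≈ -0.45137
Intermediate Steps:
198/((-213 + (-51/(-44) + 10/56)) - 227) = 198/((-213 + (-51*(-1/44) + 10*(1/56))) - 227) = 198/((-213 + (51/44 + 5/28)) - 227) = 198/((-213 + 103/77) - 227) = 198/(-16298/77 - 227) = 198/(-33777/77) = 198*(-77/33777) = -1694/3753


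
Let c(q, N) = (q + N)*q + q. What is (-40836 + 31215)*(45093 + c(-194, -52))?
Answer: -891125883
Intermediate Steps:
c(q, N) = q + q*(N + q) (c(q, N) = (N + q)*q + q = q*(N + q) + q = q + q*(N + q))
(-40836 + 31215)*(45093 + c(-194, -52)) = (-40836 + 31215)*(45093 - 194*(1 - 52 - 194)) = -9621*(45093 - 194*(-245)) = -9621*(45093 + 47530) = -9621*92623 = -891125883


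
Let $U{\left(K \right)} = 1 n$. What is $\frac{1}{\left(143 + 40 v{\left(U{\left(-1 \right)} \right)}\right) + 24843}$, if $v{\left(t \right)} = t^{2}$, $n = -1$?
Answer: $\frac{1}{25026} \approx 3.9958 \cdot 10^{-5}$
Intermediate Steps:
$U{\left(K \right)} = -1$ ($U{\left(K \right)} = 1 \left(-1\right) = -1$)
$\frac{1}{\left(143 + 40 v{\left(U{\left(-1 \right)} \right)}\right) + 24843} = \frac{1}{\left(143 + 40 \left(-1\right)^{2}\right) + 24843} = \frac{1}{\left(143 + 40 \cdot 1\right) + 24843} = \frac{1}{\left(143 + 40\right) + 24843} = \frac{1}{183 + 24843} = \frac{1}{25026}$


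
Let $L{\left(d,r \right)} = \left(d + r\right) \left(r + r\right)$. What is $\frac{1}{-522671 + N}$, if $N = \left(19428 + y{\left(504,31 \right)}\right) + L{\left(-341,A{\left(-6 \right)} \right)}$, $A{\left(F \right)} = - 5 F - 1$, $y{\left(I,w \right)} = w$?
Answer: $- \frac{1}{521308} \approx -1.9183 \cdot 10^{-6}$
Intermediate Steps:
$A{\left(F \right)} = -1 - 5 F$
$L{\left(d,r \right)} = 2 r \left(d + r\right)$ ($L{\left(d,r \right)} = \left(d + r\right) 2 r = 2 r \left(d + r\right)$)
$N = 1363$ ($N = \left(19428 + 31\right) + 2 \left(-1 - -30\right) \left(-341 - -29\right) = 19459 + 2 \left(-1 + 30\right) \left(-341 + \left(-1 + 30\right)\right) = 19459 + 2 \cdot 29 \left(-341 + 29\right) = 19459 + 2 \cdot 29 \left(-312\right) = 19459 - 18096 = 1363$)
$\frac{1}{-522671 + N} = \frac{1}{-522671 + 1363} = \frac{1}{-521308} = - \frac{1}{521308}$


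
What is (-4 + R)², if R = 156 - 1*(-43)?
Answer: 38025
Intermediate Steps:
R = 199 (R = 156 + 43 = 199)
(-4 + R)² = (-4 + 199)² = 195² = 38025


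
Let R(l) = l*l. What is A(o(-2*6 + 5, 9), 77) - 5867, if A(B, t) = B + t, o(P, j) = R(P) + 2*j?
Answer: -5723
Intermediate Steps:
R(l) = l²
o(P, j) = P² + 2*j
A(o(-2*6 + 5, 9), 77) - 5867 = (((-2*6 + 5)² + 2*9) + 77) - 5867 = (((-12 + 5)² + 18) + 77) - 5867 = (((-7)² + 18) + 77) - 5867 = ((49 + 18) + 77) - 5867 = (67 + 77) - 5867 = 144 - 5867 = -5723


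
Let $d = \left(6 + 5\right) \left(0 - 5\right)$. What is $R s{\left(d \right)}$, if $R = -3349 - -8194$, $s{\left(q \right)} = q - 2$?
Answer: $-276165$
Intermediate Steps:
$d = -55$ ($d = 11 \left(-5\right) = -55$)
$s{\left(q \right)} = -2 + q$
$R = 4845$ ($R = -3349 + 8194 = 4845$)
$R s{\left(d \right)} = 4845 \left(-2 - 55\right) = 4845 \left(-57\right) = -276165$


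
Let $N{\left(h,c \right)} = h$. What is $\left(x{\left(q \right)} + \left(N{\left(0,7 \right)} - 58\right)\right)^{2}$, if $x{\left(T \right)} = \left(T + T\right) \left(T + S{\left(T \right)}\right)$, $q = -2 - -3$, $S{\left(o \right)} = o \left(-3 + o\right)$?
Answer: $3600$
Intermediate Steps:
$q = 1$ ($q = -2 + 3 = 1$)
$x{\left(T \right)} = 2 T \left(T + T \left(-3 + T\right)\right)$ ($x{\left(T \right)} = \left(T + T\right) \left(T + T \left(-3 + T\right)\right) = 2 T \left(T + T \left(-3 + T\right)\right)$)
$\left(x{\left(q \right)} + \left(N{\left(0,7 \right)} - 58\right)\right)^{2} = \left(2 \cdot 1^{2} \left(-2 + 1\right) + \left(0 - 58\right)\right)^{2} = \left(2 \cdot 1 \left(-1\right) + \left(0 - 58\right)\right)^{2} = \left(-2 - 58\right)^{2} = \left(-60\right)^{2} = 3600$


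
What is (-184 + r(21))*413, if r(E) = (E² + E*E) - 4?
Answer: 286622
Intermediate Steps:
r(E) = -4 + 2*E² (r(E) = (E² + E²) - 4 = 2*E² - 4 = -4 + 2*E²)
(-184 + r(21))*413 = (-184 + (-4 + 2*21²))*413 = (-184 + (-4 + 2*441))*413 = (-184 + (-4 + 882))*413 = (-184 + 878)*413 = 694*413 = 286622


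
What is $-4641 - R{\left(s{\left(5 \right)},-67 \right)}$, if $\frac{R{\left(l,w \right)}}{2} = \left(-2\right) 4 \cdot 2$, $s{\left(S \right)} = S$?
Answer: $-4609$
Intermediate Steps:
$R{\left(l,w \right)} = -32$ ($R{\left(l,w \right)} = 2 \left(-2\right) 4 \cdot 2 = 2 \left(\left(-8\right) 2\right) = 2 \left(-16\right) = -32$)
$-4641 - R{\left(s{\left(5 \right)},-67 \right)} = -4641 - -32 = -4641 + 32 = -4609$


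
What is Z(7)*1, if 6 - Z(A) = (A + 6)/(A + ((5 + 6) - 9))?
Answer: 41/9 ≈ 4.5556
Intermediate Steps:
Z(A) = 6 - (6 + A)/(2 + A) (Z(A) = 6 - (A + 6)/(A + ((5 + 6) - 9)) = 6 - (6 + A)/(A + (11 - 9)) = 6 - (6 + A)/(A + 2) = 6 - (6 + A)/(2 + A))
Z(7)*1 = ((6 + 5*7)/(2 + 7))*1 = ((6 + 35)/9)*1 = ((⅑)*41)*1 = (41/9)*1 = 41/9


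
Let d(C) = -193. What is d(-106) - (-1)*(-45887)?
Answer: -46080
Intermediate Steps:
d(-106) - (-1)*(-45887) = -193 - (-1)*(-45887) = -193 - 1*45887 = -193 - 45887 = -46080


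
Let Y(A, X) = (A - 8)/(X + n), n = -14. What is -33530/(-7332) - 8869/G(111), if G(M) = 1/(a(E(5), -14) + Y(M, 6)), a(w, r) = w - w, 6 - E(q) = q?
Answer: 1674525391/14664 ≈ 1.1419e+5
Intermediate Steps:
E(q) = 6 - q
Y(A, X) = (-8 + A)/(-14 + X) (Y(A, X) = (A - 8)/(X - 14) = (-8 + A)/(-14 + X))
a(w, r) = 0
G(M) = 1/(1 - M/8) (G(M) = 1/(0 + (-8 + M)/(-14 + 6)) = 1/(0 + (-8 + M)/(-8)) = 1/(0 - (-8 + M)/8) = 1/(0 + (1 - M/8)) = 1/(1 - M/8))
-33530/(-7332) - 8869/G(111) = -33530/(-7332) - 8869/(8/(8 - 1*111)) = -33530*(-1/7332) - 8869/(8/(8 - 111)) = 16765/3666 - 8869/(8/(-103)) = 16765/3666 - 8869/(8*(-1/103)) = 16765/3666 - 8869/(-8/103) = 16765/3666 - 8869*(-103/8) = 16765/3666 + 913507/8 = 1674525391/14664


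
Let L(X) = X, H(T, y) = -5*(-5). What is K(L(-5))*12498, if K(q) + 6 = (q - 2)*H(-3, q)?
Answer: -2262138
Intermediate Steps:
H(T, y) = 25
K(q) = -56 + 25*q (K(q) = -6 + (q - 2)*25 = -6 + (-2 + q)*25 = -6 + (-50 + 25*q) = -56 + 25*q)
K(L(-5))*12498 = (-56 + 25*(-5))*12498 = (-56 - 125)*12498 = -181*12498 = -2262138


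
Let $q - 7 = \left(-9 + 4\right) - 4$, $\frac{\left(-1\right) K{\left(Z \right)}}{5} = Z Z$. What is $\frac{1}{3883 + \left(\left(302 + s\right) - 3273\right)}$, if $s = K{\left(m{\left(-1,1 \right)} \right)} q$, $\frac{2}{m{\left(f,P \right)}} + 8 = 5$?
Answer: $\frac{9}{8248} \approx 0.0010912$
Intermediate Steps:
$m{\left(f,P \right)} = - \frac{2}{3}$ ($m{\left(f,P \right)} = \frac{2}{-8 + 5} = \frac{2}{-3} = 2 \left(- \frac{1}{3}\right) = - \frac{2}{3}$)
$K{\left(Z \right)} = - 5 Z^{2}$ ($K{\left(Z \right)} = - 5 Z Z = - 5 Z^{2}$)
$q = -2$ ($q = 7 + \left(\left(-9 + 4\right) - 4\right) = 7 - 9 = -2$)
$s = \frac{40}{9}$ ($s = - 5 \left(- \frac{2}{3}\right)^{2} \left(-2\right) = \left(-5\right) \frac{4}{9} \left(-2\right) = \left(- \frac{20}{9}\right) \left(-2\right) = \frac{40}{9} \approx 4.4444$)
$\frac{1}{3883 + \left(\left(302 + s\right) - 3273\right)} = \frac{1}{3883 + \left(\left(302 + \frac{40}{9}\right) - 3273\right)} = \frac{1}{3883 + \left(\frac{2758}{9} - 3273\right)} = \frac{1}{3883 - \frac{26699}{9}} = \frac{1}{\frac{8248}{9}} = \frac{9}{8248}$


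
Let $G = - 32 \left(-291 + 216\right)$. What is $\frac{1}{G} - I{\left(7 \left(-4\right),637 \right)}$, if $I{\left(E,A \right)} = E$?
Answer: $\frac{67201}{2400} \approx 28.0$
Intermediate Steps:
$G = 2400$ ($G = \left(-32\right) \left(-75\right) = 2400$)
$\frac{1}{G} - I{\left(7 \left(-4\right),637 \right)} = \frac{1}{2400} - 7 \left(-4\right) = \frac{1}{2400} - -28 = \frac{1}{2400} + 28 = \frac{67201}{2400}$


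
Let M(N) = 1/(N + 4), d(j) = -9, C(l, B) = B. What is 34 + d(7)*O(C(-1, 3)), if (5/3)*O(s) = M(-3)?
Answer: 143/5 ≈ 28.600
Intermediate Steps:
M(N) = 1/(4 + N)
O(s) = ⅗ (O(s) = 3/(5*(4 - 3)) = (⅗)/1 = (⅗)*1 = ⅗)
34 + d(7)*O(C(-1, 3)) = 34 - 9*⅗ = 34 - 27/5 = 143/5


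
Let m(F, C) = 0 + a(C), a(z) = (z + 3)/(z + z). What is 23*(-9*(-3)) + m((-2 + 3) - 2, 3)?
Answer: 622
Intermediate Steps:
a(z) = (3 + z)/(2*z) (a(z) = (3 + z)/((2*z)) = (3 + z)*(1/(2*z)) = (3 + z)/(2*z))
m(F, C) = (3 + C)/(2*C) (m(F, C) = 0 + (3 + C)/(2*C) = (3 + C)/(2*C))
23*(-9*(-3)) + m((-2 + 3) - 2, 3) = 23*(-9*(-3)) + (½)*(3 + 3)/3 = 23*27 + (½)*(⅓)*6 = 621 + 1 = 622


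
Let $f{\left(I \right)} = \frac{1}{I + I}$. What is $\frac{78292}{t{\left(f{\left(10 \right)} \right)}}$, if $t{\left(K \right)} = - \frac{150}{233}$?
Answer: $- \frac{9121018}{75} \approx -1.2161 \cdot 10^{5}$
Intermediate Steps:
$f{\left(I \right)} = \frac{1}{2 I}$
$t{\left(K \right)} = - \frac{150}{233}$ ($t{\left(K \right)} = \left(-150\right) \frac{1}{233} = - \frac{150}{233}$)
$\frac{78292}{t{\left(f{\left(10 \right)} \right)}} = \frac{78292}{- \frac{150}{233}} = 78292 \left(- \frac{233}{150}\right) = - \frac{9121018}{75}$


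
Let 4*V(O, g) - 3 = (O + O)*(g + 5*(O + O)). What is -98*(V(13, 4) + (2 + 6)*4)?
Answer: -177135/2 ≈ -88568.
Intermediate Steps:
V(O, g) = 3/4 + O*(g + 10*O)/2 (V(O, g) = 3/4 + ((O + O)*(g + 5*(O + O)))/4 = 3/4 + ((2*O)*(g + 5*(2*O)))/4 = 3/4 + ((2*O)*(g + 10*O))/4 = 3/4 + (2*O*(g + 10*O))/4 = 3/4 + O*(g + 10*O)/2)
-98*(V(13, 4) + (2 + 6)*4) = -98*((3/4 + 5*13**2 + (1/2)*13*4) + (2 + 6)*4) = -98*((3/4 + 5*169 + 26) + 8*4) = -98*((3/4 + 845 + 26) + 32) = -98*(3487/4 + 32) = -98*3615/4 = -177135/2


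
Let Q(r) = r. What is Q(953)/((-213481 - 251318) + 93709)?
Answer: -953/371090 ≈ -0.0025681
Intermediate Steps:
Q(953)/((-213481 - 251318) + 93709) = 953/((-213481 - 251318) + 93709) = 953/(-464799 + 93709) = 953/(-371090) = 953*(-1/371090) = -953/371090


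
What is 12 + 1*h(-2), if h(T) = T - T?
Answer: 12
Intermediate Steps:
h(T) = 0
12 + 1*h(-2) = 12 + 1*0 = 12 + 0 = 12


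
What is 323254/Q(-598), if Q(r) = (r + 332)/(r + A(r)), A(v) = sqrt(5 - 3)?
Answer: 96652946/133 - 161627*sqrt(2)/133 ≈ 7.2500e+5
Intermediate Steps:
A(v) = sqrt(2)
Q(r) = (332 + r)/(r + sqrt(2)) (Q(r) = (r + 332)/(r + sqrt(2)) = (332 + r)/(r + sqrt(2)))
323254/Q(-598) = 323254/(((332 - 598)/(-598 + sqrt(2)))) = 323254/((-266/(-598 + sqrt(2)))) = 323254*(299/133 - sqrt(2)/266) = 96652946/133 - 161627*sqrt(2)/133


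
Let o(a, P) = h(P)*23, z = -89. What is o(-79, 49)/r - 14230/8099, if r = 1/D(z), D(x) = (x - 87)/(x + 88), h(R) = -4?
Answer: -131153238/8099 ≈ -16194.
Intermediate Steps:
o(a, P) = -92 (o(a, P) = -4*23 = -92)
D(x) = (-87 + x)/(88 + x)
r = 1/176 (r = 1/((-87 - 89)/(88 - 89)) = 1/(-176/(-1)) = 1/(-1*(-176)) = 1/176 ≈ 0.0056818)
o(-79, 49)/r - 14230/8099 = -92/1/176 - 14230/8099 = -92*176 - 14230*1/8099 = -16192 - 14230/8099 = -131153238/8099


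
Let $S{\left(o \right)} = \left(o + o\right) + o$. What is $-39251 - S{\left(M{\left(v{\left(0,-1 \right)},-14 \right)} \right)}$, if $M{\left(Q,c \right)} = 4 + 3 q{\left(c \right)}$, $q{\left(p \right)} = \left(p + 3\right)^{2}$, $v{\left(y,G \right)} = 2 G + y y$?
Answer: $-40352$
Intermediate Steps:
$v{\left(y,G \right)} = y^{2} + 2 G$ ($v{\left(y,G \right)} = 2 G + y^{2} = y^{2} + 2 G$)
$q{\left(p \right)} = \left(3 + p\right)^{2}$
$M{\left(Q,c \right)} = 4 + 3 \left(3 + c\right)^{2}$
$S{\left(o \right)} = 3 o$ ($S{\left(o \right)} = 2 o + o = 3 o$)
$-39251 - S{\left(M{\left(v{\left(0,-1 \right)},-14 \right)} \right)} = -39251 - 3 \left(4 + 3 \left(3 - 14\right)^{2}\right) = -39251 - 3 \left(4 + 3 \left(-11\right)^{2}\right) = -39251 - 3 \left(4 + 3 \cdot 121\right) = -39251 - 3 \left(4 + 363\right) = -39251 - 3 \cdot 367 = -39251 - 1101 = -40352$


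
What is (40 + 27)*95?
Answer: 6365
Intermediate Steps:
(40 + 27)*95 = 67*95 = 6365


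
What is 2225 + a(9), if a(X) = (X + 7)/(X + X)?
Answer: 20033/9 ≈ 2225.9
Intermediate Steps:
a(X) = (7 + X)/(2*X) (a(X) = (7 + X)/((2*X)) = (7 + X)*(1/(2*X)) = (7 + X)/(2*X))
2225 + a(9) = 2225 + (1/2)*(7 + 9)/9 = 2225 + (1/2)*(1/9)*16 = 2225 + 8/9 = 20033/9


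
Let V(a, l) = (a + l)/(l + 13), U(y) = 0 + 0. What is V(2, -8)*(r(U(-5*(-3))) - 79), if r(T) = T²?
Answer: 474/5 ≈ 94.800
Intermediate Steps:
U(y) = 0
V(a, l) = (a + l)/(13 + l)
V(2, -8)*(r(U(-5*(-3))) - 79) = ((2 - 8)/(13 - 8))*(0² - 79) = (-6/5)*(0 - 79) = ((⅕)*(-6))*(-79) = -6/5*(-79) = 474/5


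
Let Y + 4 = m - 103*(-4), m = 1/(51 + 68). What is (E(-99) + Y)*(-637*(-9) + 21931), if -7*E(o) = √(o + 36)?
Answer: 191881456/17 - 11856*I*√7 ≈ 1.1287e+7 - 31368.0*I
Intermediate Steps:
m = 1/119 ≈ 0.0084034
Y = 48553/119 (Y = -4 + (1/119 - 103*(-4)) = -4 + (1/119 + 412) = -4 + 49029/119 = 48553/119 ≈ 408.01)
E(o) = -√(36 + o)/7 (E(o) = -√(o + 36)/7 = -√(36 + o)/7)
(E(-99) + Y)*(-637*(-9) + 21931) = (-√(36 - 99)/7 + 48553/119)*(-637*(-9) + 21931) = (-3*I*√7/7 + 48553/119)*(5733 + 21931) = (-3*I*√7/7 + 48553/119)*27664 = (48553/119 - 3*I*√7/7)*27664 = 191881456/17 - 11856*I*√7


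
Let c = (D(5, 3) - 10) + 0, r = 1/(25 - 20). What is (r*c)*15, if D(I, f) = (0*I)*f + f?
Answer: -21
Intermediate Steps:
D(I, f) = f (D(I, f) = 0*f + f = 0 + f = f)
r = ⅕ (r = 1/5 = ⅕ ≈ 0.20000)
c = -7 (c = (3 - 10) + 0 = -7 + 0 = -7)
(r*c)*15 = ((⅕)*(-7))*15 = -7/5*15 = -21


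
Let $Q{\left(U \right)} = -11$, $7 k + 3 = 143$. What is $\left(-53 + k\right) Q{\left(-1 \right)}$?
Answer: $363$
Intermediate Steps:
$k = 20$ ($k = - \frac{3}{7} + \frac{1}{7} \cdot 143 = - \frac{3}{7} + \frac{143}{7} = 20$)
$\left(-53 + k\right) Q{\left(-1 \right)} = \left(-53 + 20\right) \left(-11\right) = \left(-33\right) \left(-11\right) = 363$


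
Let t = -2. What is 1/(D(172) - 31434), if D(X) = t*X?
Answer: -1/31778 ≈ -3.1468e-5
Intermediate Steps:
D(X) = -2*X
1/(D(172) - 31434) = 1/(-2*172 - 31434) = 1/(-344 - 31434) = 1/(-31778) = -1/31778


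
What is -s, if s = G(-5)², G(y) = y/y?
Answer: -1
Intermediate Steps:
G(y) = 1
s = 1 (s = 1² = 1)
-s = -1*1 = -1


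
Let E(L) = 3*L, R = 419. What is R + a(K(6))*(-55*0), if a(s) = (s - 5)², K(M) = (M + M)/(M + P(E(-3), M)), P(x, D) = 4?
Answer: 419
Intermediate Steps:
K(M) = 2*M/(4 + M) (K(M) = (M + M)/(M + 4) = (2*M)/(4 + M) = 2*M/(4 + M))
a(s) = (-5 + s)²
R + a(K(6))*(-55*0) = 419 + (-5 + 2*6/(4 + 6))²*(-55*0) = 419 + (-5 + 2*6/10)²*0 = 419 + (-5 + 2*6*(⅒))²*0 = 419 + (-5 + 6/5)²*0 = 419 + (-19/5)²*0 = 419 + (361/25)*0 = 419 + 0 = 419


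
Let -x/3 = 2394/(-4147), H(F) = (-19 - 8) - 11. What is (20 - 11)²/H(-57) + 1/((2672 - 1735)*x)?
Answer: -7170193/3364767 ≈ -2.1310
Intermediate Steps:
H(F) = -38 (H(F) = -27 - 11 = -38)
x = 7182/4147 (x = -7182/(-4147) = -7182*(-1)/4147 = -3*(-2394/4147) = 7182/4147 ≈ 1.7319)
(20 - 11)²/H(-57) + 1/((2672 - 1735)*x) = (20 - 11)²/(-38) + 1/((2672 - 1735)*(7182/4147)) = 9²*(-1/38) + (4147/7182)/937 = 81*(-1/38) + (1/937)*(4147/7182) = -81/38 + 4147/6729534 = -7170193/3364767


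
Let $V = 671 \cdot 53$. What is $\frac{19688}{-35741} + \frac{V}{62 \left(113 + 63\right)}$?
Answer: $\frac{96020157}{35455072} \approx 2.7082$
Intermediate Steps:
$V = 35563$
$\frac{19688}{-35741} + \frac{V}{62 \left(113 + 63\right)} = \frac{19688}{-35741} + \frac{35563}{62 \left(113 + 63\right)} = 19688 \left(- \frac{1}{35741}\right) + \frac{35563}{62 \cdot 176} = - \frac{19688}{35741} + \frac{35563}{10912} = - \frac{19688}{35741} + 35563 \cdot \frac{1}{10912} = - \frac{19688}{35741} + \frac{3233}{992} = \frac{96020157}{35455072}$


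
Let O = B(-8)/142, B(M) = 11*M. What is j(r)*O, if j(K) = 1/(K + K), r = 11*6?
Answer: -1/213 ≈ -0.0046948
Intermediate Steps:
r = 66
O = -44/71 (O = (11*(-8))/142 = -88*1/142 = -44/71 ≈ -0.61972)
j(K) = 1/(2*K)
j(r)*O = ((½)/66)*(-44/71) = ((½)*(1/66))*(-44/71) = (1/132)*(-44/71) = -1/213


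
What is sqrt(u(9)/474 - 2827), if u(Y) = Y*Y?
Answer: I*sqrt(70568962)/158 ≈ 53.168*I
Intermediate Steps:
u(Y) = Y**2
sqrt(u(9)/474 - 2827) = sqrt(9**2/474 - 2827) = sqrt(81*(1/474) - 2827) = sqrt(27/158 - 2827) = sqrt(-446639/158) = I*sqrt(70568962)/158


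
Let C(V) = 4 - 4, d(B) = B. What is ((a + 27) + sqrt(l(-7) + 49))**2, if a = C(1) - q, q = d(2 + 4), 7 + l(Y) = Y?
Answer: (21 + sqrt(35))**2 ≈ 724.48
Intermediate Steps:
l(Y) = -7 + Y
q = 6 (q = 2 + 4 = 6)
C(V) = 0
a = -6 (a = 0 - 1*6 = 0 - 6 = -6)
((a + 27) + sqrt(l(-7) + 49))**2 = ((-6 + 27) + sqrt((-7 - 7) + 49))**2 = (21 + sqrt(-14 + 49))**2 = (21 + sqrt(35))**2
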